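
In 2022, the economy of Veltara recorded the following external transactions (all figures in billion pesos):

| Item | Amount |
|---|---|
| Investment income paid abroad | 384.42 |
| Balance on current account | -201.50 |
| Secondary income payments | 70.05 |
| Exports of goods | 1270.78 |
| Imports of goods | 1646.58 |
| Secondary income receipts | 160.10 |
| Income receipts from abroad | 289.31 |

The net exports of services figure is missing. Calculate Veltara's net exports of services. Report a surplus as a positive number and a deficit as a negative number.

Current account = goods balance + services balance + net primary income + net secondary income
Sum of the known components = -380.86
Net exports of services = CA - (known components) = -201.50 - (-380.86) = 179.36

179.36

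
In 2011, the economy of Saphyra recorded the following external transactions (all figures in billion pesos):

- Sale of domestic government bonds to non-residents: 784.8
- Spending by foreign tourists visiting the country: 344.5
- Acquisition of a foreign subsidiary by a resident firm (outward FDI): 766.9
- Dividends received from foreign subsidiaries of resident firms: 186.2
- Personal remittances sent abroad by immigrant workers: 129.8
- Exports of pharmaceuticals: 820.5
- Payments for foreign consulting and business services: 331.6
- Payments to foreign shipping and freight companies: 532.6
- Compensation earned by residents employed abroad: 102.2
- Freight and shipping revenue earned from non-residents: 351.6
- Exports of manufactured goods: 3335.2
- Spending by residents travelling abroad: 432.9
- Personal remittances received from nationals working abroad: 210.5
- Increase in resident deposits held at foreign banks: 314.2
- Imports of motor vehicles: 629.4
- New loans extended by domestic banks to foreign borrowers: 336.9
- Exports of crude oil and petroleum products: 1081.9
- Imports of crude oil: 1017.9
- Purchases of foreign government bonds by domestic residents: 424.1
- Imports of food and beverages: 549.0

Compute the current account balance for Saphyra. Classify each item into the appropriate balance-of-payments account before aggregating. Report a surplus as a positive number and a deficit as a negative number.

Goods: 820.5 + 1081.9 - 1017.9 + 3335.2 - 629.4 - 549.0 = 3041.3
Services: -532.6 - 432.9 + 344.5 - 331.6 + 351.6 = -601.0
Primary income: 102.2 + 186.2 = 288.4
Secondary income: -129.8 + 210.5 = 80.7
Current account = 3041.3 + (-601.0) + 288.4 + 80.7 = 2809.4
(Excluded from the current account — financial account: sale of domestic government bonds to non-residents 784.8, acquisition of a foreign subsidiary by a resident firm (outward FDI) 766.9, increase in resident deposits held at foreign banks 314.2, new loans extended by domestic banks to foreign borrowers 336.9, purchases of foreign government bonds by domestic residents 424.1.)

2809.4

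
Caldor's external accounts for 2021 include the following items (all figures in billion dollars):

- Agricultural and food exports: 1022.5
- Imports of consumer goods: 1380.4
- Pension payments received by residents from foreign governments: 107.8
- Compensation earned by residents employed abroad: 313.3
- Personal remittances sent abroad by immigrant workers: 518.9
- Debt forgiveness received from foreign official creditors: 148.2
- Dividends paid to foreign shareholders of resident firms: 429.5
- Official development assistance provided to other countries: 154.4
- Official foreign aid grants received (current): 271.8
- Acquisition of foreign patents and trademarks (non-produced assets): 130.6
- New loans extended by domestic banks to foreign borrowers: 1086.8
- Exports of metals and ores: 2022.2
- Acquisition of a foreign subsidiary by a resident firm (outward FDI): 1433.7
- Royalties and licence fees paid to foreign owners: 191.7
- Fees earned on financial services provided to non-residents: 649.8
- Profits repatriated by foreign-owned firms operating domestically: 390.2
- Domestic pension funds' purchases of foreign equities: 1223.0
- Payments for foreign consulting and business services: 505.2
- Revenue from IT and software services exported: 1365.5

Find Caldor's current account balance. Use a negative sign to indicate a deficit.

2182.6

Goods: -1380.4 + 1022.5 + 2022.2 = 1664.3
Services: 1365.5 - 191.7 + 649.8 - 505.2 = 1318.4
Primary income: 313.3 - 429.5 - 390.2 = -506.4
Secondary income: -154.4 + 107.8 + 271.8 - 518.9 = -293.7
Current account = 1664.3 + 1318.4 + (-506.4) + (-293.7) = 2182.6
(Excluded from the current account — capital account: debt forgiveness received from foreign official creditors 148.2, acquisition of foreign patents and trademarks (non-produced assets) 130.6; financial account: new loans extended by domestic banks to foreign borrowers 1086.8, acquisition of a foreign subsidiary by a resident firm (outward FDI) 1433.7, domestic pension funds' purchases of foreign equities 1223.0.)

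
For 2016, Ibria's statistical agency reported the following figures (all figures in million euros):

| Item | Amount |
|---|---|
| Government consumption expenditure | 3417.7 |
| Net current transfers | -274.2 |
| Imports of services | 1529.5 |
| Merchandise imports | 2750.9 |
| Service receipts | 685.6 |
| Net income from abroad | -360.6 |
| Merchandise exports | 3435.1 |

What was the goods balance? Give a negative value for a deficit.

Goods balance = 3435.1 - 2750.9 = 684.2

684.2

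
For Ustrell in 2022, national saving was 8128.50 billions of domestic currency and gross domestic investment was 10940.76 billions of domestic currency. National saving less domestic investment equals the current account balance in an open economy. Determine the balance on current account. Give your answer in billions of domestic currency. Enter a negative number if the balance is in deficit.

CA = S - I = 8128.50 - 10940.76 = -2812.26

-2812.26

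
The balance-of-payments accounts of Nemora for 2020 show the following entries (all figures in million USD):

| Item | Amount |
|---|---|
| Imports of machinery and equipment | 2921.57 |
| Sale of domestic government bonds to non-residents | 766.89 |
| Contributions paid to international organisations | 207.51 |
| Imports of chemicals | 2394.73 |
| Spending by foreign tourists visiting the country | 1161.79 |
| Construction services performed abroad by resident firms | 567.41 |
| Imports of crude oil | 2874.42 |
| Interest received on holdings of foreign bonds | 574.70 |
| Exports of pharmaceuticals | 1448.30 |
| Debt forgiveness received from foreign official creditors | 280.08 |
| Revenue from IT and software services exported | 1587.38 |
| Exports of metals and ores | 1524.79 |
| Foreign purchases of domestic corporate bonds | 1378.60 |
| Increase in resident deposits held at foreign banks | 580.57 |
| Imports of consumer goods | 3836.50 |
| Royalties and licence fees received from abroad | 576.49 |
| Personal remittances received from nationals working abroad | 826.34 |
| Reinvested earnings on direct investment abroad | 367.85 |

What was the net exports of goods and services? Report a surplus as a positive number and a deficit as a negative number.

-5161.06

Goods: -2921.57 + 1448.30 + 1524.79 - 3836.50 - 2394.73 - 2874.42 = -9054.13
Services: 1587.38 + 1161.79 + 576.49 + 567.41 = 3893.07
Trade balance = -9054.13 + 3893.07 = -5161.06
(Excluded from the trade balance — financial account: sale of domestic government bonds to non-residents 766.89, foreign purchases of domestic corporate bonds 1378.60, increase in resident deposits held at foreign banks 580.57; secondary income: contributions paid to international organisations 207.51, personal remittances received from nationals working abroad 826.34; primary income: interest received on holdings of foreign bonds 574.70, reinvested earnings on direct investment abroad 367.85; capital account: debt forgiveness received from foreign official creditors 280.08.)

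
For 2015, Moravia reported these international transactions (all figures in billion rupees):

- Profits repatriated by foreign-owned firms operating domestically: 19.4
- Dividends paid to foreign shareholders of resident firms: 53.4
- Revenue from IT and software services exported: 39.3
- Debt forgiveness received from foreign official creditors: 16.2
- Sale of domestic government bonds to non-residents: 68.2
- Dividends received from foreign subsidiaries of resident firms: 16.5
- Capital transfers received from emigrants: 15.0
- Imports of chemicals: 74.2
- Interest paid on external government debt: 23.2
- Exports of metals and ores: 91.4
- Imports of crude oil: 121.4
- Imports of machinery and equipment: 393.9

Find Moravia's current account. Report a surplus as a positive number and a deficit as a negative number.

-538.3

Goods: -121.4 - 74.2 + 91.4 - 393.9 = -498.1
Services: 39.3
Primary income: -23.2 + 16.5 - 53.4 - 19.4 = -79.5
Current account = (-498.1) + 39.3 + (-79.5) = -538.3
(Excluded from the current account — capital account: debt forgiveness received from foreign official creditors 16.2, capital transfers received from emigrants 15.0; financial account: sale of domestic government bonds to non-residents 68.2.)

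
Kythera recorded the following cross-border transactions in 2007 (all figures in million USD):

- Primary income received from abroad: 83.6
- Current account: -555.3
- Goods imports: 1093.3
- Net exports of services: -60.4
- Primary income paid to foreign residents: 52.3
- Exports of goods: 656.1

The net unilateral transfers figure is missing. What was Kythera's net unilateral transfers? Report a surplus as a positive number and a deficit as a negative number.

-89.0

Current account = goods balance + services balance + net primary income + net secondary income
Sum of the known components = -466.3
Net unilateral transfers = CA - (known components) = -555.3 - (-466.3) = -89.0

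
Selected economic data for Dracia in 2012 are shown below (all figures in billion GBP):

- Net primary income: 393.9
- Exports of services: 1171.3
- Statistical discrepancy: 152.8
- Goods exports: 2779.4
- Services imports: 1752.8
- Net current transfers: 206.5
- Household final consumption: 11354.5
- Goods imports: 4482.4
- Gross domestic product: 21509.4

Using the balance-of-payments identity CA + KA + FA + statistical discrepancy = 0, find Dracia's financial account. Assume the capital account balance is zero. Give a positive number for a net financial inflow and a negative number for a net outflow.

1531.3

Goods balance = 2779.4 - 4482.4 = -1703.0
Services balance = 1171.3 - 1752.8 = -581.5
Trade balance (goods + services) = -1703.0 + (-581.5) = -2284.5
Net primary income = 393.9
Net secondary income = 206.5
Current account = -2284.5 + 393.9 + 206.5 = -1684.1
Financial account = -(-1684.1 + 152.8) = 1531.3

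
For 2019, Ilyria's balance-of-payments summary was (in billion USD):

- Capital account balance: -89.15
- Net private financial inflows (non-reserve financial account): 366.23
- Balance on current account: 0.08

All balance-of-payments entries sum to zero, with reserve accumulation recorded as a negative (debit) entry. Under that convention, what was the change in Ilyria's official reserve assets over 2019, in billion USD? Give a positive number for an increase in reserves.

277.16

Official reserve transactions balance = -(0.08 + (-89.15) + 366.23) = -277.16
An accumulation of reserves is recorded as a debit (negative entry), so the change in the stock of reserves is the negative of that balance.
Change in official reserves = -(-277.16) = 277.16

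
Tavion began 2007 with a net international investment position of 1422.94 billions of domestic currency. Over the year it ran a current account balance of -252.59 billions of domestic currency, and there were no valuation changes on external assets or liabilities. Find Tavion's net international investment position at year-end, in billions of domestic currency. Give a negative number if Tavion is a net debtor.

1170.35

With no valuation effects, change in NIIP = current account = -252.59
End-of-year NIIP = 1422.94 + (-252.59) = 1170.35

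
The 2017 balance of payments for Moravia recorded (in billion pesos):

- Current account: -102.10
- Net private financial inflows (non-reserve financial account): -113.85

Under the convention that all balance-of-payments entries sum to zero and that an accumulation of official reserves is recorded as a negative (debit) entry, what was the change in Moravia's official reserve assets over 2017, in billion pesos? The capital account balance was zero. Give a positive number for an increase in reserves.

Official reserve transactions balance = -((-102.10) + (-113.85)) = 215.95
An accumulation of reserves is recorded as a debit (negative entry), so the change in the stock of reserves is the negative of that balance.
Change in official reserves = -(215.95) = -215.95

-215.95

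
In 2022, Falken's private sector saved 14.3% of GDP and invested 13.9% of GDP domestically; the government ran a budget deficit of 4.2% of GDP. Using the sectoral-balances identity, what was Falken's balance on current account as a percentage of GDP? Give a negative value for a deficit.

By the sectoral-balances identity, CA = (S_private - I) + (T - G).
Private balance = 14.3 - 13.9 = 0.4
Government balance (T - G) = -4.2
CA = 0.4 + (-4.2) = -3.8

-3.8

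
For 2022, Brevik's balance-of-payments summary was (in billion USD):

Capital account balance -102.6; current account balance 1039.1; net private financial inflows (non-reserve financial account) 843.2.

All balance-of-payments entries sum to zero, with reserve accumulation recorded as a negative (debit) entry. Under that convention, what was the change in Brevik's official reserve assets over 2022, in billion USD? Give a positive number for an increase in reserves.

Official reserve transactions balance = -(1039.1 + (-102.6) + 843.2) = -1779.7
An accumulation of reserves is recorded as a debit (negative entry), so the change in the stock of reserves is the negative of that balance.
Change in official reserves = -(-1779.7) = 1779.7

1779.7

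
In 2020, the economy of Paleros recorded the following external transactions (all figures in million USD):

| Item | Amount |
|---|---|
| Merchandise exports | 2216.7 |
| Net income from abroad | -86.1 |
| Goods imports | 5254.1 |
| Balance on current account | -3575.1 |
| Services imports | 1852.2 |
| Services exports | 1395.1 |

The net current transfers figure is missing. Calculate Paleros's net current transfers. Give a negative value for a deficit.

5.5

Current account = goods balance + services balance + net primary income + net secondary income
Sum of the known components = -3580.6
Net current transfers = CA - (known components) = -3575.1 - (-3580.6) = 5.5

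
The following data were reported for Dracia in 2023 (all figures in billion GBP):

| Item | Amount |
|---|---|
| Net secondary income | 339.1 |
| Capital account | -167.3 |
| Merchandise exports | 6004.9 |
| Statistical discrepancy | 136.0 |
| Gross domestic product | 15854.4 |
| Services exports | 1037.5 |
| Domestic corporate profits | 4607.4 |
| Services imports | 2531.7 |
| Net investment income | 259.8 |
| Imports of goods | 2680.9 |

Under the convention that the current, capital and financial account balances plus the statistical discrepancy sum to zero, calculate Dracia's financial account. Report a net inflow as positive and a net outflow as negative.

Goods balance = 6004.9 - 2680.9 = 3324.0
Services balance = 1037.5 - 2531.7 = -1494.2
Trade balance (goods + services) = 3324.0 + (-1494.2) = 1829.8
Net primary income = 259.8
Net secondary income = 339.1
Current account = 1829.8 + 259.8 + 339.1 = 2428.7
Financial account = -(2428.7 + (-167.3) + 136.0) = -2397.4

-2397.4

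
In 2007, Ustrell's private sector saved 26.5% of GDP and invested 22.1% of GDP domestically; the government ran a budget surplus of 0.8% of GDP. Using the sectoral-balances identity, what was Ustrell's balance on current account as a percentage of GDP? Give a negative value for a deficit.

By the sectoral-balances identity, CA = (S_private - I) + (T - G).
Private balance = 26.5 - 22.1 = 4.4
Government balance (T - G) = 0.8
CA = 4.4 + 0.8 = 5.2

5.2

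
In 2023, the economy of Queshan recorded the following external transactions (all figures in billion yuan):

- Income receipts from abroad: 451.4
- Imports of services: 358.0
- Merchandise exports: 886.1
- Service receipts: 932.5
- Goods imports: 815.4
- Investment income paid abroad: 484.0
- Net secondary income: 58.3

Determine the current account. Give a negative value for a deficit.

670.9

Goods balance = 886.1 - 815.4 = 70.7
Services balance = 932.5 - 358.0 = 574.5
Trade balance (goods + services) = 70.7 + 574.5 = 645.2
Net primary income = 451.4 - 484.0 = -32.6
Net secondary income = 58.3
Current account = 645.2 + (-32.6) + 58.3 = 670.9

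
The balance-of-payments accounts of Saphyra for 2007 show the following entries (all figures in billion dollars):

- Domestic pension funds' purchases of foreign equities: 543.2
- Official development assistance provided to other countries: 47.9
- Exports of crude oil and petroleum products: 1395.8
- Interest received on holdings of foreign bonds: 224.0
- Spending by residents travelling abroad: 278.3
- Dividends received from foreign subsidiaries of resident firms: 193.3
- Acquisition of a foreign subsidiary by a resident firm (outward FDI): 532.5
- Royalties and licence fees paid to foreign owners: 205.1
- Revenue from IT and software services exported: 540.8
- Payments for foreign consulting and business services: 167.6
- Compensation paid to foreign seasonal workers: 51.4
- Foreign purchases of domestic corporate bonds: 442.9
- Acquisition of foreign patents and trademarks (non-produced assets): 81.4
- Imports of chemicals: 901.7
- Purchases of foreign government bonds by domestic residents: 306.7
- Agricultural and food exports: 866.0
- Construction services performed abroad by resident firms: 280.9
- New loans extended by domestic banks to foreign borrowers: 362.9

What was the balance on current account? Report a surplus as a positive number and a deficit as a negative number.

1848.8

Goods: -901.7 + 1395.8 + 866.0 = 1360.1
Services: -278.3 - 205.1 - 167.6 + 540.8 + 280.9 = 170.7
Primary income: 193.3 - 51.4 + 224.0 = 365.9
Secondary income: -47.9
Current account = 1360.1 + 170.7 + 365.9 + (-47.9) = 1848.8
(Excluded from the current account — financial account: domestic pension funds' purchases of foreign equities 543.2, acquisition of a foreign subsidiary by a resident firm (outward FDI) 532.5, foreign purchases of domestic corporate bonds 442.9, purchases of foreign government bonds by domestic residents 306.7, new loans extended by domestic banks to foreign borrowers 362.9; capital account: acquisition of foreign patents and trademarks (non-produced assets) 81.4.)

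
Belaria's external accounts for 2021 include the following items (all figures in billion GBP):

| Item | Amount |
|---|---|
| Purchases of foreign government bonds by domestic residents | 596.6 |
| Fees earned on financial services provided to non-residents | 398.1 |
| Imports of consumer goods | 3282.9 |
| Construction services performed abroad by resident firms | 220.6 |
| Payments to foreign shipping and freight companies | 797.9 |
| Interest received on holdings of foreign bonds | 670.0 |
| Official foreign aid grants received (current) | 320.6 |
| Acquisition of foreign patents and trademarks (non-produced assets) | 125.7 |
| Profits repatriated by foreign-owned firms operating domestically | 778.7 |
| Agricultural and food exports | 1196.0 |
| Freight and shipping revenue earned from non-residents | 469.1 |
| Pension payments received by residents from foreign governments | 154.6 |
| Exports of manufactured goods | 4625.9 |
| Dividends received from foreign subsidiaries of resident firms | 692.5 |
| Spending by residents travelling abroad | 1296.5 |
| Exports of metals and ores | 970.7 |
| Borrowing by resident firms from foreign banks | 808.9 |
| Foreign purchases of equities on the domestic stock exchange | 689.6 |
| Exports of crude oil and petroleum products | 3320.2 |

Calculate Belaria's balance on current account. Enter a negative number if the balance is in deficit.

Goods: 1196.0 + 4625.9 + 970.7 - 3282.9 + 3320.2 = 6829.9
Services: 398.1 + 469.1 - 797.9 - 1296.5 + 220.6 = -1006.6
Primary income: 670.0 - 778.7 + 692.5 = 583.8
Secondary income: 320.6 + 154.6 = 475.2
Current account = 6829.9 + (-1006.6) + 583.8 + 475.2 = 6882.3
(Excluded from the current account — financial account: purchases of foreign government bonds by domestic residents 596.6, borrowing by resident firms from foreign banks 808.9, foreign purchases of equities on the domestic stock exchange 689.6; capital account: acquisition of foreign patents and trademarks (non-produced assets) 125.7.)

6882.3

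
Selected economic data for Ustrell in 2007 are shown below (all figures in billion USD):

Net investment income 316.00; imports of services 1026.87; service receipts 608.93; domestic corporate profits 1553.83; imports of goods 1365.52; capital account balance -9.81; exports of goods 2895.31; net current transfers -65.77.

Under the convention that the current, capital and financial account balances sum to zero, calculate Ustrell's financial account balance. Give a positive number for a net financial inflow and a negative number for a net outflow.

Goods balance = 2895.31 - 1365.52 = 1529.79
Services balance = 608.93 - 1026.87 = -417.94
Trade balance (goods + services) = 1529.79 + (-417.94) = 1111.85
Net primary income = 316.00
Net secondary income = -65.77
Current account = 1111.85 + 316.00 + (-65.77) = 1362.08
Financial account = -(1362.08 + (-9.81)) = -1352.27

-1352.27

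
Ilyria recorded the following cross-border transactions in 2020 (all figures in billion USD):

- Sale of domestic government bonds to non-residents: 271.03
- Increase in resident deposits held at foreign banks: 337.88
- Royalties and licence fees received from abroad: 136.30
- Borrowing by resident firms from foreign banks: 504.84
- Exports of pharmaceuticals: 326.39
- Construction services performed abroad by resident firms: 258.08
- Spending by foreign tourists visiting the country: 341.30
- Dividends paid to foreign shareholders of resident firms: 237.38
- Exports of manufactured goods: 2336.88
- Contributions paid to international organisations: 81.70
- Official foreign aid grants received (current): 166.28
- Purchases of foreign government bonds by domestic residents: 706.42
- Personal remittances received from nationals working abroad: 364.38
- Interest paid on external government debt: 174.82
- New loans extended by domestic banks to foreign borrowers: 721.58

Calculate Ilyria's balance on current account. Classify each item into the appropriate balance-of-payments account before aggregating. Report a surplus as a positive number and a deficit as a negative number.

3435.71

Goods: 2336.88 + 326.39 = 2663.27
Services: 341.30 + 258.08 + 136.30 = 735.68
Primary income: -174.82 - 237.38 = -412.20
Secondary income: 166.28 - 81.70 + 364.38 = 448.96
Current account = 2663.27 + 735.68 + (-412.20) + 448.96 = 3435.71
(Excluded from the current account — financial account: sale of domestic government bonds to non-residents 271.03, increase in resident deposits held at foreign banks 337.88, borrowing by resident firms from foreign banks 504.84, purchases of foreign government bonds by domestic residents 706.42, new loans extended by domestic banks to foreign borrowers 721.58.)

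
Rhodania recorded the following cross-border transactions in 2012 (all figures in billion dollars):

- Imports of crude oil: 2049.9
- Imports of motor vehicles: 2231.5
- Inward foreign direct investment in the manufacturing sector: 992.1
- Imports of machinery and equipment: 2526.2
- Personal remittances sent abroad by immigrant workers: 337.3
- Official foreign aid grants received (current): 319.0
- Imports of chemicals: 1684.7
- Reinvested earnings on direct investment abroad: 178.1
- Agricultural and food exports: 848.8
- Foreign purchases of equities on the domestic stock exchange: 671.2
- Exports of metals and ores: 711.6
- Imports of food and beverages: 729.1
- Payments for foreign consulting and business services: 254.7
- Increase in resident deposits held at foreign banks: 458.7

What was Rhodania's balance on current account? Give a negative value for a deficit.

-7755.9

Goods: -729.1 - 2231.5 - 2526.2 - 2049.9 + 711.6 + 848.8 - 1684.7 = -7661.0
Services: -254.7
Primary income: 178.1
Secondary income: -337.3 + 319.0 = -18.3
Current account = (-7661.0) + (-254.7) + 178.1 + (-18.3) = -7755.9
(Excluded from the current account — financial account: inward foreign direct investment in the manufacturing sector 992.1, foreign purchases of equities on the domestic stock exchange 671.2, increase in resident deposits held at foreign banks 458.7.)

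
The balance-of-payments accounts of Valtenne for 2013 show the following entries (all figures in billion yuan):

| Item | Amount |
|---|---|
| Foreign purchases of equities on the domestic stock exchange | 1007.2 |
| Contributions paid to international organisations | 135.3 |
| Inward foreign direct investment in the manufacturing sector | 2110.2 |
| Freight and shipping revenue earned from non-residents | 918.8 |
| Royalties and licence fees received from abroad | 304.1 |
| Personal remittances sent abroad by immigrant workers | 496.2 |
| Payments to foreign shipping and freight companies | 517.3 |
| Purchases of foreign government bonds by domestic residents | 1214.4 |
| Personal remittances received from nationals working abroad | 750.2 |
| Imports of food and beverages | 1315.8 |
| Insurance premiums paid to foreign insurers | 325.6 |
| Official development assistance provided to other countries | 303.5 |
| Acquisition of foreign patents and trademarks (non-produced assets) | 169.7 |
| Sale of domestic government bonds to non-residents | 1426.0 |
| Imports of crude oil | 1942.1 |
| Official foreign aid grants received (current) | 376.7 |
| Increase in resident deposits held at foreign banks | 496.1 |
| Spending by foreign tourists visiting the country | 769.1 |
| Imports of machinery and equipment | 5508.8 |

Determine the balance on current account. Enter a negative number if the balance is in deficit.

-7425.7

Goods: -1315.8 - 5508.8 - 1942.1 = -8766.7
Services: -517.3 - 325.6 + 769.1 + 304.1 + 918.8 = 1149.1
Secondary income: 750.2 - 135.3 - 496.2 - 303.5 + 376.7 = 191.9
Current account = (-8766.7) + 1149.1 + 191.9 = -7425.7
(Excluded from the current account — financial account: foreign purchases of equities on the domestic stock exchange 1007.2, inward foreign direct investment in the manufacturing sector 2110.2, purchases of foreign government bonds by domestic residents 1214.4, sale of domestic government bonds to non-residents 1426.0, increase in resident deposits held at foreign banks 496.1; capital account: acquisition of foreign patents and trademarks (non-produced assets) 169.7.)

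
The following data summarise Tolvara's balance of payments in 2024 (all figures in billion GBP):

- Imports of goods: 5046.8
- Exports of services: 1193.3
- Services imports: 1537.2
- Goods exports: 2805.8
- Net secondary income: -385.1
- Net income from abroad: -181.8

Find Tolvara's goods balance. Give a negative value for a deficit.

Goods balance = 2805.8 - 5046.8 = -2241.0

-2241.0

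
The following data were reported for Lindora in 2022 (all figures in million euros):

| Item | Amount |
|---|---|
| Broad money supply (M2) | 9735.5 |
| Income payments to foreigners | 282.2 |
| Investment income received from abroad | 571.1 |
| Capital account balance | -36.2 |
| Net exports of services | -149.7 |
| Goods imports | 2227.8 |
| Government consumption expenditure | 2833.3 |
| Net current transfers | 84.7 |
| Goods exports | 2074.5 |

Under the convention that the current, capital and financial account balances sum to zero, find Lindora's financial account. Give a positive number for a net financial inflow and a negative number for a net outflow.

Goods balance = 2074.5 - 2227.8 = -153.3
Services balance = -149.7
Trade balance (goods + services) = -153.3 + (-149.7) = -303.0
Net primary income = 571.1 - 282.2 = 288.9
Net secondary income = 84.7
Current account = -303.0 + 288.9 + 84.7 = 70.6
Financial account = -(70.6 + (-36.2)) = -34.4

-34.4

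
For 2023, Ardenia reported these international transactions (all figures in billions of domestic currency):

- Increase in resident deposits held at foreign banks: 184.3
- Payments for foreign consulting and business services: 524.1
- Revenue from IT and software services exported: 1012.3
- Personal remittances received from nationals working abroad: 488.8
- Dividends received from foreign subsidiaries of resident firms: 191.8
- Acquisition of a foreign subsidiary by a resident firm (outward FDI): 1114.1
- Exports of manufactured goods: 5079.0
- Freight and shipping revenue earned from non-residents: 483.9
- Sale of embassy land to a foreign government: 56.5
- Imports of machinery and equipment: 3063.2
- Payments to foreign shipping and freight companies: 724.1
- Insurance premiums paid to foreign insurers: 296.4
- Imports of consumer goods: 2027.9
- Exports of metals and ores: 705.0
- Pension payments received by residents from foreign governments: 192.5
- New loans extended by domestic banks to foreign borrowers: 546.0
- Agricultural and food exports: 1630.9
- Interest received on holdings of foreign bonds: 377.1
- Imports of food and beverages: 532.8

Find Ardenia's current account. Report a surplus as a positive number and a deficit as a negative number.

2992.8

Goods: -3063.2 - 2027.9 + 5079.0 - 532.8 + 1630.9 + 705.0 = 1791.0
Services: 1012.3 + 483.9 - 296.4 - 724.1 - 524.1 = -48.4
Primary income: 191.8 + 377.1 = 568.9
Secondary income: 192.5 + 488.8 = 681.3
Current account = 1791.0 + (-48.4) + 568.9 + 681.3 = 2992.8
(Excluded from the current account — financial account: increase in resident deposits held at foreign banks 184.3, acquisition of a foreign subsidiary by a resident firm (outward FDI) 1114.1, new loans extended by domestic banks to foreign borrowers 546.0; capital account: sale of embassy land to a foreign government 56.5.)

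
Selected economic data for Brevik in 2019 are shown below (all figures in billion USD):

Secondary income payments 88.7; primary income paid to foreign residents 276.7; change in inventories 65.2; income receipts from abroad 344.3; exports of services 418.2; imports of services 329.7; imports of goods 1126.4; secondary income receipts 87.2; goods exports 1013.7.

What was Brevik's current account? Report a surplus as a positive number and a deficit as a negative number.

Goods balance = 1013.7 - 1126.4 = -112.7
Services balance = 418.2 - 329.7 = 88.5
Trade balance (goods + services) = -112.7 + 88.5 = -24.2
Net primary income = 344.3 - 276.7 = 67.6
Net secondary income = 87.2 - 88.7 = -1.5
Current account = -24.2 + 67.6 + (-1.5) = 41.9

41.9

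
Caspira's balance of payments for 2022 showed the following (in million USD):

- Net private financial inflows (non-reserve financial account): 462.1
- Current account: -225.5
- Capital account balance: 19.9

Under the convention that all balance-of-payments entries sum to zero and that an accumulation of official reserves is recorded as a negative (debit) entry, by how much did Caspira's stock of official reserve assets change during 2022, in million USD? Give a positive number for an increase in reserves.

Official reserve transactions balance = -((-225.5) + 19.9 + 462.1) = -256.5
An accumulation of reserves is recorded as a debit (negative entry), so the change in the stock of reserves is the negative of that balance.
Change in official reserves = -(-256.5) = 256.5

256.5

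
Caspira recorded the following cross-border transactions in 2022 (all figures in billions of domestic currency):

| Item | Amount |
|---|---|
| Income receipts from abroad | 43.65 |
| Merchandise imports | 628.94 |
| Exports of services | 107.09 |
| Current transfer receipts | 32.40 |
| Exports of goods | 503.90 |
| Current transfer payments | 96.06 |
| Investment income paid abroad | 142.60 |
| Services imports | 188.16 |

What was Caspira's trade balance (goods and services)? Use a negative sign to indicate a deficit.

-206.11

Goods balance = 503.90 - 628.94 = -125.04
Services balance = 107.09 - 188.16 = -81.07
Trade balance (goods + services) = -125.04 + (-81.07) = -206.11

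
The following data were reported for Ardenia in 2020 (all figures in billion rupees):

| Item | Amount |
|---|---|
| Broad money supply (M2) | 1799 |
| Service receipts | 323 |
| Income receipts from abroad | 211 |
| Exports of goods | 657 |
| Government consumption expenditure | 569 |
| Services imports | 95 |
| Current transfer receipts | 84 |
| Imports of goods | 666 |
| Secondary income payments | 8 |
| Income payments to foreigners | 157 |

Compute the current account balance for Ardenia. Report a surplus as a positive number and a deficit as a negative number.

349

Goods balance = 657 - 666 = -9
Services balance = 323 - 95 = 228
Trade balance (goods + services) = -9 + 228 = 219
Net primary income = 211 - 157 = 54
Net secondary income = 84 - 8 = 76
Current account = 219 + 54 + 76 = 349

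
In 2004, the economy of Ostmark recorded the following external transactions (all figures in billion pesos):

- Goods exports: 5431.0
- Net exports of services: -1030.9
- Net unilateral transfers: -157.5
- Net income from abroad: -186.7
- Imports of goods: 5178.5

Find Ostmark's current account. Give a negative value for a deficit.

-1122.6

Goods balance = 5431.0 - 5178.5 = 252.5
Services balance = -1030.9
Trade balance (goods + services) = 252.5 + (-1030.9) = -778.4
Net primary income = -186.7
Net secondary income = -157.5
Current account = -778.4 + (-186.7) + (-157.5) = -1122.6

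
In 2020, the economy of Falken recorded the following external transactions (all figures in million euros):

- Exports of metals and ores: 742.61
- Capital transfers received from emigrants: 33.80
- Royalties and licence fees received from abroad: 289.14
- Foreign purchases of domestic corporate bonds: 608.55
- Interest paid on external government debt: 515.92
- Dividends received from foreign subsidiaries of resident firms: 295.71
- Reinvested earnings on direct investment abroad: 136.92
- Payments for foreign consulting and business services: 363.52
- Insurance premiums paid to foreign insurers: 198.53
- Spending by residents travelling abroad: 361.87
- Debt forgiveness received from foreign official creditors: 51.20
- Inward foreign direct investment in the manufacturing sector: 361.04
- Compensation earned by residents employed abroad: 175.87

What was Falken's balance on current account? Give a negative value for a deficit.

Goods: 742.61
Services: -361.87 - 198.53 - 363.52 + 289.14 = -634.78
Primary income: 175.87 + 136.92 - 515.92 + 295.71 = 92.58
Current account = 742.61 + (-634.78) + 92.58 = 200.41
(Excluded from the current account — capital account: capital transfers received from emigrants 33.80, debt forgiveness received from foreign official creditors 51.20; financial account: foreign purchases of domestic corporate bonds 608.55, inward foreign direct investment in the manufacturing sector 361.04.)

200.41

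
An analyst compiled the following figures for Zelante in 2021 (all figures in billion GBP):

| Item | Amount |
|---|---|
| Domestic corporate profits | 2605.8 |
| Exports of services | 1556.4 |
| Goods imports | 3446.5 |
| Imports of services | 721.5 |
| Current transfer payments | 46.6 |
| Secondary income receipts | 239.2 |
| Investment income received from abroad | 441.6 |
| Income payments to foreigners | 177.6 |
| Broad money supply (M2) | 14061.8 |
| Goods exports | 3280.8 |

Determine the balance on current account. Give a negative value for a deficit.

1125.8

Goods balance = 3280.8 - 3446.5 = -165.7
Services balance = 1556.4 - 721.5 = 834.9
Trade balance (goods + services) = -165.7 + 834.9 = 669.2
Net primary income = 441.6 - 177.6 = 264.0
Net secondary income = 239.2 - 46.6 = 192.6
Current account = 669.2 + 264.0 + 192.6 = 1125.8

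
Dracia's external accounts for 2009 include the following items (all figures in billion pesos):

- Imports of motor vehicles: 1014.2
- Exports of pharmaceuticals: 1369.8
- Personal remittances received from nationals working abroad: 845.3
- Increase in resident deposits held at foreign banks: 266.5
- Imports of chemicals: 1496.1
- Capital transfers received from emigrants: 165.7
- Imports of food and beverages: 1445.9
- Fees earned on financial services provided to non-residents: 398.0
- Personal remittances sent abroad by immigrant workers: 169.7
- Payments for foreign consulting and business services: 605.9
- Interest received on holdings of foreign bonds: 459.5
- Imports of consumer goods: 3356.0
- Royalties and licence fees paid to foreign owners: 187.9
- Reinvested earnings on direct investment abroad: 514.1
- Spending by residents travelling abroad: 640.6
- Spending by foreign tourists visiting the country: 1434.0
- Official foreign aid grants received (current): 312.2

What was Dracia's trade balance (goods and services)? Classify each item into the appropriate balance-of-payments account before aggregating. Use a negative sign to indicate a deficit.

-5544.8

Goods: -3356.0 - 1496.1 + 1369.8 - 1445.9 - 1014.2 = -5942.4
Services: -605.9 - 640.6 - 187.9 + 1434.0 + 398.0 = 397.6
Trade balance = -5942.4 + 397.6 = -5544.8
(Excluded from the trade balance — secondary income: personal remittances received from nationals working abroad 845.3, personal remittances sent abroad by immigrant workers 169.7, official foreign aid grants received (current) 312.2; financial account: increase in resident deposits held at foreign banks 266.5; capital account: capital transfers received from emigrants 165.7; primary income: interest received on holdings of foreign bonds 459.5, reinvested earnings on direct investment abroad 514.1.)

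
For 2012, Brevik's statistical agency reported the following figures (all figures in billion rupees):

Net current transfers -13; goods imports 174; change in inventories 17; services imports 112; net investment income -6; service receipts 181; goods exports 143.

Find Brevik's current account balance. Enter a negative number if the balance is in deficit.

Goods balance = 143 - 174 = -31
Services balance = 181 - 112 = 69
Trade balance (goods + services) = -31 + 69 = 38
Net primary income = -6
Net secondary income = -13
Current account = 38 + (-6) + (-13) = 19

19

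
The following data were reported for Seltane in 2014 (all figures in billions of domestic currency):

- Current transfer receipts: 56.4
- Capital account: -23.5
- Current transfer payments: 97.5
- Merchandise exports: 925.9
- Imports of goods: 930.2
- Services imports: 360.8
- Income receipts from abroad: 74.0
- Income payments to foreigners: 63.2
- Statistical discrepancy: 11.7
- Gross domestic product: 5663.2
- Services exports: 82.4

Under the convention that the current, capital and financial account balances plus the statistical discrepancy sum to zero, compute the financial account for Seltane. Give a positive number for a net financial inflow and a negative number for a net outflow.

324.8

Goods balance = 925.9 - 930.2 = -4.3
Services balance = 82.4 - 360.8 = -278.4
Trade balance (goods + services) = -4.3 + (-278.4) = -282.7
Net primary income = 74.0 - 63.2 = 10.8
Net secondary income = 56.4 - 97.5 = -41.1
Current account = -282.7 + 10.8 + (-41.1) = -313.0
Financial account = -(-313.0 + (-23.5) + 11.7) = 324.8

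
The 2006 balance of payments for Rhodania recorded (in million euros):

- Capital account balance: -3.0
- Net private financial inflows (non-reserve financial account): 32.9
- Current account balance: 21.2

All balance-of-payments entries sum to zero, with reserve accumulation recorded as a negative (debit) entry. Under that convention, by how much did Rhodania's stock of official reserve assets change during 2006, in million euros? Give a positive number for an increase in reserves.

Official reserve transactions balance = -(21.2 + (-3.0) + 32.9) = -51.1
An accumulation of reserves is recorded as a debit (negative entry), so the change in the stock of reserves is the negative of that balance.
Change in official reserves = -(-51.1) = 51.1

51.1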